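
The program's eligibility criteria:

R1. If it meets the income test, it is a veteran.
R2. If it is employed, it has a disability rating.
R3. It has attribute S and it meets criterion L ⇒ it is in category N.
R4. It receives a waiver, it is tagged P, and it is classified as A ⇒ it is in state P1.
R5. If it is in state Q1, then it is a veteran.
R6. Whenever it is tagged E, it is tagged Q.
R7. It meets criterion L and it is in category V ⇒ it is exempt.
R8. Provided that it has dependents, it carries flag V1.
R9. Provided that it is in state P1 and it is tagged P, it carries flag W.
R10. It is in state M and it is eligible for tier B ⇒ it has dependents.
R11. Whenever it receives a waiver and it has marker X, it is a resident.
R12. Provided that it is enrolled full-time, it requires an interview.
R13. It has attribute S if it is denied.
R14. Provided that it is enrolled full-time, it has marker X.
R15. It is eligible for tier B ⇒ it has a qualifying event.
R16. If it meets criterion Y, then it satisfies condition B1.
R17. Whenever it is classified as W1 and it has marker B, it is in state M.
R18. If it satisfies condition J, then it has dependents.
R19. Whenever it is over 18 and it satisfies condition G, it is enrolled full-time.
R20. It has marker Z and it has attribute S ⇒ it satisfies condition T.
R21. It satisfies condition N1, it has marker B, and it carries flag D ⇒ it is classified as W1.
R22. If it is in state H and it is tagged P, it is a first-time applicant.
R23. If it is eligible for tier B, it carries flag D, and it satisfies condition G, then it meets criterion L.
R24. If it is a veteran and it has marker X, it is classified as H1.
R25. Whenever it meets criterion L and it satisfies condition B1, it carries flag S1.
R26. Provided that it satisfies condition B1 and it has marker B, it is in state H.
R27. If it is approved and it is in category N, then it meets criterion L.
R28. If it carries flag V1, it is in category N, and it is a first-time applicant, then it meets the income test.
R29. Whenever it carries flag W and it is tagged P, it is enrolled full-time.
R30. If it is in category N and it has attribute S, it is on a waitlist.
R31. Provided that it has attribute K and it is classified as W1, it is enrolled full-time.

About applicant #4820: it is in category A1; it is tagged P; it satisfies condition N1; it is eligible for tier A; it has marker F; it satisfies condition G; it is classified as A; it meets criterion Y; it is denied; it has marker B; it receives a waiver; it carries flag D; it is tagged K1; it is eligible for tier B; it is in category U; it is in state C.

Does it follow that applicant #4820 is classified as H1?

By R4 (it receives a waiver, it is tagged P, it is classified as A): it is in state P1.
By R9 (it is in state P1, it is tagged P): it carries flag W.
By R13 (it is denied): it has attribute S.
By R16 (it meets criterion Y): it satisfies condition B1.
By R21 (it satisfies condition N1, it has marker B, it carries flag D): it is classified as W1.
By R23 (it is eligible for tier B, it carries flag D, it satisfies condition G): it meets criterion L.
By R26 (it satisfies condition B1, it has marker B): it is in state H.
By R29 (it carries flag W, it is tagged P): it is enrolled full-time.
By R3 (it has attribute S, it meets criterion L): it is in category N.
By R14 (it is enrolled full-time): it has marker X.
By R17 (it is classified as W1, it has marker B): it is in state M.
By R22 (it is in state H, it is tagged P): it is a first-time applicant.
By R10 (it is in state M, it is eligible for tier B): it has dependents.
By R8 (it has dependents): it carries flag V1.
By R28 (it carries flag V1, it is in category N, it is a first-time applicant): it meets the income test.
By R1 (it meets the income test): it is a veteran.
By R24 (it is a veteran, it has marker X): it is classified as H1.

Yes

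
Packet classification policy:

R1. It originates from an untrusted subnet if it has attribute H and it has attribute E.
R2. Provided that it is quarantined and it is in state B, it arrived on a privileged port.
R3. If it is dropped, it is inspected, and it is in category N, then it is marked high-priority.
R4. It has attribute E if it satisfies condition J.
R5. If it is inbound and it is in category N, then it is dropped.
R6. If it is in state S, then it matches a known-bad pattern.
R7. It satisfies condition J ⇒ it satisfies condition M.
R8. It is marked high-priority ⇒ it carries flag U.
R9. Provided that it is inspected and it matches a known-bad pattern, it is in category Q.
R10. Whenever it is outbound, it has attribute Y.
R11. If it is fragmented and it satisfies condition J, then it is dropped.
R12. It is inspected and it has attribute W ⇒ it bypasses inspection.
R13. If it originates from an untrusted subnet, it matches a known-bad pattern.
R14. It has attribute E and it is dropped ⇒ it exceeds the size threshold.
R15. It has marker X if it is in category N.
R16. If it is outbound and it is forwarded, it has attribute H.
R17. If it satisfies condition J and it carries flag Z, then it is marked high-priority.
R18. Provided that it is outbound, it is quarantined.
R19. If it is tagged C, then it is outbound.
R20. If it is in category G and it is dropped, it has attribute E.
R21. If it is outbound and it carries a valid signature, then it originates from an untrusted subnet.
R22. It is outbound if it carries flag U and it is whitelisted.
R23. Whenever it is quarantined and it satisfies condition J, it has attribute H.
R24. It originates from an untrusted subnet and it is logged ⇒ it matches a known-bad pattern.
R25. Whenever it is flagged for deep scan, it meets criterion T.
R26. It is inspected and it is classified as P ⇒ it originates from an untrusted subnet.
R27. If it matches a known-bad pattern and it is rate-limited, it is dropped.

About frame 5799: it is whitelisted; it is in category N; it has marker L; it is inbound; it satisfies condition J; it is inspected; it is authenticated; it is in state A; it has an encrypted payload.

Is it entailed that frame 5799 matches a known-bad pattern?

Yes

By R4 (it satisfies condition J): it has attribute E.
By R5 (it is inbound, it is in category N): it is dropped.
By R3 (it is dropped, it is inspected, it is in category N): it is marked high-priority.
By R8 (it is marked high-priority): it carries flag U.
By R22 (it carries flag U, it is whitelisted): it is outbound.
By R18 (it is outbound): it is quarantined.
By R23 (it is quarantined, it satisfies condition J): it has attribute H.
By R1 (it has attribute H, it has attribute E): it originates from an untrusted subnet.
By R13 (it originates from an untrusted subnet): it matches a known-bad pattern.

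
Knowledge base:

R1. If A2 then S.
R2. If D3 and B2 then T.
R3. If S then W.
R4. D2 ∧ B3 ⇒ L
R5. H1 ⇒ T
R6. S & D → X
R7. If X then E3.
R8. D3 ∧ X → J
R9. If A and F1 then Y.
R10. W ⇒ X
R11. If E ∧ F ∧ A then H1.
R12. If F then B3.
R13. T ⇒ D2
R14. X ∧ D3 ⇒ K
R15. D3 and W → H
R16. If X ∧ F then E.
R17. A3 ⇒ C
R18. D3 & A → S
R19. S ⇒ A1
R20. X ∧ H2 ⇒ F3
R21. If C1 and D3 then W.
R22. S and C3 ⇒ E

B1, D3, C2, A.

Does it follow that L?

Forward chaining from the given facts derives: S, A1, W, X, K, H, E3, J.
The only rule concluding L is R4, which needs D2; that is never established.

No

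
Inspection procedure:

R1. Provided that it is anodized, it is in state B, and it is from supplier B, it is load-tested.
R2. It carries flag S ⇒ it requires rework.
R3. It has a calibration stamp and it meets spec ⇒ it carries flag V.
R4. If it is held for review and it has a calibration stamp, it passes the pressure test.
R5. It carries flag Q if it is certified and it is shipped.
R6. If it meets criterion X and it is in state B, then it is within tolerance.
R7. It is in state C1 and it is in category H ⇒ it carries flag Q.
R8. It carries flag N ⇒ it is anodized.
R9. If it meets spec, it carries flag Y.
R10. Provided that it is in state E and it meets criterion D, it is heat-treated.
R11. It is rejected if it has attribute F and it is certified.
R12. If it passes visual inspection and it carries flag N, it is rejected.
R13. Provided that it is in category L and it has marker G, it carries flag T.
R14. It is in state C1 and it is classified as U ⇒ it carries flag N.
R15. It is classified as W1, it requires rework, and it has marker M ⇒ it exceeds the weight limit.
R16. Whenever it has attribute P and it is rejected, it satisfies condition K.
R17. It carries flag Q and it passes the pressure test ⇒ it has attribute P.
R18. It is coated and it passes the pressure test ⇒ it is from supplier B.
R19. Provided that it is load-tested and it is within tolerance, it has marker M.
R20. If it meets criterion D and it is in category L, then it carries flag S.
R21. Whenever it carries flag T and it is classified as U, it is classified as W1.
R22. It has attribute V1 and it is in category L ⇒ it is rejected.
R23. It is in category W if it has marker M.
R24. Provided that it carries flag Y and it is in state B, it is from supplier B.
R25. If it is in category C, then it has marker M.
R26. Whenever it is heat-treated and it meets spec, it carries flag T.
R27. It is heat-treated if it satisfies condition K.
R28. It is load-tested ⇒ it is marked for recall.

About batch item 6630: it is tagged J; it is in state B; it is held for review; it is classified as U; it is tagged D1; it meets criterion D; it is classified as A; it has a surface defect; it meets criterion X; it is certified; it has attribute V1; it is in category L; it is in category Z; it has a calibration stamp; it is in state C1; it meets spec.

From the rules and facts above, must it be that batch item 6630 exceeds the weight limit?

Forward chaining from the given facts derives: carries flag V, passes the pressure test, is within tolerance, carries flag Y, carries flag N, carries flag S, is rejected, is from supplier B, requires rework, is anodized, is load-tested, has marker M, is in category W, is marked for recall.
The only rule concluding "it exceeds the weight limit" is R15, which needs "it is classified as W1"; that is never established.

No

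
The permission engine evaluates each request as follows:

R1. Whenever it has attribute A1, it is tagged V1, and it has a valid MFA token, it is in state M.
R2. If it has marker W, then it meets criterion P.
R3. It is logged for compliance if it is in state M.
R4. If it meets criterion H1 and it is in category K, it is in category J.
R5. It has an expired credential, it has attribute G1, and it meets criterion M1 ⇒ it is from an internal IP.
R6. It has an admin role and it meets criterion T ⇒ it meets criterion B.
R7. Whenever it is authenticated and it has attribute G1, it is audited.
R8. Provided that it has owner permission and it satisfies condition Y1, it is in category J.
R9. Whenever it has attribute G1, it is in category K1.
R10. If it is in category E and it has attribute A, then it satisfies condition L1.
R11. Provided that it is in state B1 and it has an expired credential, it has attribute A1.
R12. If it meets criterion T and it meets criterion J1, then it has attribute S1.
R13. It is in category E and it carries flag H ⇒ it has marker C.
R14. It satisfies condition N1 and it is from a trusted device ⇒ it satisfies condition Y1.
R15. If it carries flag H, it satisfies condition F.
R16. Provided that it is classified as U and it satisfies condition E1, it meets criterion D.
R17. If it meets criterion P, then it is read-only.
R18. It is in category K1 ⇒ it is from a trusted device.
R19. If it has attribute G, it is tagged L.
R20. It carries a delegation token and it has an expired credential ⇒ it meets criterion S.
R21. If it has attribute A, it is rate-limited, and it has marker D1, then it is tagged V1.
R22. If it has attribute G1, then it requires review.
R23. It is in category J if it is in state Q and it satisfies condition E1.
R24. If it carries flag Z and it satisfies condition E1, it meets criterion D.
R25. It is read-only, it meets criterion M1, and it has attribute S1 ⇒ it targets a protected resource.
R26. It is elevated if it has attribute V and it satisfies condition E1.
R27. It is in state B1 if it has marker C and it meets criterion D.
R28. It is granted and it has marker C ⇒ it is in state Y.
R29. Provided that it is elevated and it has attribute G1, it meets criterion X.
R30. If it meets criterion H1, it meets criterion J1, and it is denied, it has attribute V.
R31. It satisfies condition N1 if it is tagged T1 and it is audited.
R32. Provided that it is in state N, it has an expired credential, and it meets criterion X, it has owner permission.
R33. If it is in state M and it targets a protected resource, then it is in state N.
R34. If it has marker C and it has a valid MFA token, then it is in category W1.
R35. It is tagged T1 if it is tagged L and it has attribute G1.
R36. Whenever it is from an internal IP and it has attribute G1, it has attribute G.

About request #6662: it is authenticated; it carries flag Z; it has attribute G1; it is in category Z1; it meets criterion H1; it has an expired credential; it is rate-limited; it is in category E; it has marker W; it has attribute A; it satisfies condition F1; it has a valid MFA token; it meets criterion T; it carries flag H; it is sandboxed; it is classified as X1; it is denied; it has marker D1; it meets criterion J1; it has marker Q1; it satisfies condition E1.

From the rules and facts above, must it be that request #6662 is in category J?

Forward chaining from the given facts derives: meets criterion P, is audited, is in category K1, satisfies condition L1, has attribute S1, has marker C, satisfies condition F, is read-only, is from a trusted device, is tagged V1, requires review, meets criterion D, is in state B1, has attribute V, is in category W1, has attribute A1, is elevated, meets criterion X, is in state M, is logged for compliance.
Rules concluding "it is in category J": R4 needs "it is in category K"; R8 needs "it has owner permission"; R23 needs "it is in state Q" — none of these are established.

No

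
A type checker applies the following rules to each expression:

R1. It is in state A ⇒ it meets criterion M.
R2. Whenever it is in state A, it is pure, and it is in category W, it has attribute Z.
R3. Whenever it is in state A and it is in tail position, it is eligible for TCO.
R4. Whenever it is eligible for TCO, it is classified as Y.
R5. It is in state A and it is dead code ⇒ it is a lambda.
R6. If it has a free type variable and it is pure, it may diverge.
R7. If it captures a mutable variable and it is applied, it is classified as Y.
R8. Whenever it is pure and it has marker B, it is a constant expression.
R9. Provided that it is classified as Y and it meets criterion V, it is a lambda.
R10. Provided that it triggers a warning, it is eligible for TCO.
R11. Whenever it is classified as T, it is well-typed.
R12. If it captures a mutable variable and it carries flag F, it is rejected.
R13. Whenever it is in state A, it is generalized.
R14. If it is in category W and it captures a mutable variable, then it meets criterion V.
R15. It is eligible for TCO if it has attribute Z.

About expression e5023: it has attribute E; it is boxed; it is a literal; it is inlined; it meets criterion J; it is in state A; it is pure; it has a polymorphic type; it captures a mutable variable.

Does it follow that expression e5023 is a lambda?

No

Forward chaining from the given facts derives: meets criterion M, is generalized.
Rules concluding "it is a lambda": R5 needs "it is dead code"; R9 needs "it is classified as Y" — none of these are established.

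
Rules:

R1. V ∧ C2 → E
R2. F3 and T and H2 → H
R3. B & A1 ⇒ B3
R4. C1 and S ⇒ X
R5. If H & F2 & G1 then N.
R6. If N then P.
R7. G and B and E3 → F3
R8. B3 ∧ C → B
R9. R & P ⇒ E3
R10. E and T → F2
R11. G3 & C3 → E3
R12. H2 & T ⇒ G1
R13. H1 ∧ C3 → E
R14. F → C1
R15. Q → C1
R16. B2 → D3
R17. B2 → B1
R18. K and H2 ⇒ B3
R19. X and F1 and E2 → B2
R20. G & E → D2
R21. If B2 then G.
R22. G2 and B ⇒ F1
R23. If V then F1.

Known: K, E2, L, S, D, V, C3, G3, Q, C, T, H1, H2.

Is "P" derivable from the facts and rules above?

E3  (by R11: G3, C3)
G1  (by R12: H2, T)
E  (by R13: H1, C3)
C1  (by R15: Q)
B3  (by R18: K, H2)
F1  (by R23: V)
X  (by R4: C1, S)
B  (by R8: B3, C)
F2  (by R10: E, T)
B2  (by R19: X, F1, E2)
G  (by R21: B2)
F3  (by R7: G, B, E3)
H  (by R2: F3, T, H2)
N  (by R5: H, F2, G1)
P  (by R6: N)

Yes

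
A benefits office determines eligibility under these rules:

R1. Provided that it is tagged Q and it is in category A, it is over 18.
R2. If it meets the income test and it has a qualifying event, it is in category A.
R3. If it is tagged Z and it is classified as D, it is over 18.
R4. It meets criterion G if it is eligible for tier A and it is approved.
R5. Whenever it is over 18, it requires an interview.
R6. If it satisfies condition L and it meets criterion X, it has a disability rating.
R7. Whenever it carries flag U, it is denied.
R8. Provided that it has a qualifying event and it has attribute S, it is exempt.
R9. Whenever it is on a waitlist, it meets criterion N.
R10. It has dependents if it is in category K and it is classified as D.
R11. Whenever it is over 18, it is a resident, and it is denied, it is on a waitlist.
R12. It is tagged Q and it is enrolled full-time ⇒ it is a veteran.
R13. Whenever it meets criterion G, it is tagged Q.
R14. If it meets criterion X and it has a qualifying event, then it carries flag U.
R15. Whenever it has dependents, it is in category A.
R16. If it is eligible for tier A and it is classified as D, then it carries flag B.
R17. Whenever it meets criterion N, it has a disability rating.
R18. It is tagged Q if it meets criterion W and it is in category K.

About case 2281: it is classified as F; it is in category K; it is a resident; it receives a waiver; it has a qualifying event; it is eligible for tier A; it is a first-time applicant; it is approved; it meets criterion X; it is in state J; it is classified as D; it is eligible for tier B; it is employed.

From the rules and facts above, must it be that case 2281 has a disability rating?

Yes

By R4 (it is eligible for tier A, it is approved): it meets criterion G.
By R10 (it is in category K, it is classified as D): it has dependents.
By R13 (it meets criterion G): it is tagged Q.
By R14 (it meets criterion X, it has a qualifying event): it carries flag U.
By R15 (it has dependents): it is in category A.
By R1 (it is tagged Q, it is in category A): it is over 18.
By R7 (it carries flag U): it is denied.
By R11 (it is over 18, it is a resident, it is denied): it is on a waitlist.
By R9 (it is on a waitlist): it meets criterion N.
By R17 (it meets criterion N): it has a disability rating.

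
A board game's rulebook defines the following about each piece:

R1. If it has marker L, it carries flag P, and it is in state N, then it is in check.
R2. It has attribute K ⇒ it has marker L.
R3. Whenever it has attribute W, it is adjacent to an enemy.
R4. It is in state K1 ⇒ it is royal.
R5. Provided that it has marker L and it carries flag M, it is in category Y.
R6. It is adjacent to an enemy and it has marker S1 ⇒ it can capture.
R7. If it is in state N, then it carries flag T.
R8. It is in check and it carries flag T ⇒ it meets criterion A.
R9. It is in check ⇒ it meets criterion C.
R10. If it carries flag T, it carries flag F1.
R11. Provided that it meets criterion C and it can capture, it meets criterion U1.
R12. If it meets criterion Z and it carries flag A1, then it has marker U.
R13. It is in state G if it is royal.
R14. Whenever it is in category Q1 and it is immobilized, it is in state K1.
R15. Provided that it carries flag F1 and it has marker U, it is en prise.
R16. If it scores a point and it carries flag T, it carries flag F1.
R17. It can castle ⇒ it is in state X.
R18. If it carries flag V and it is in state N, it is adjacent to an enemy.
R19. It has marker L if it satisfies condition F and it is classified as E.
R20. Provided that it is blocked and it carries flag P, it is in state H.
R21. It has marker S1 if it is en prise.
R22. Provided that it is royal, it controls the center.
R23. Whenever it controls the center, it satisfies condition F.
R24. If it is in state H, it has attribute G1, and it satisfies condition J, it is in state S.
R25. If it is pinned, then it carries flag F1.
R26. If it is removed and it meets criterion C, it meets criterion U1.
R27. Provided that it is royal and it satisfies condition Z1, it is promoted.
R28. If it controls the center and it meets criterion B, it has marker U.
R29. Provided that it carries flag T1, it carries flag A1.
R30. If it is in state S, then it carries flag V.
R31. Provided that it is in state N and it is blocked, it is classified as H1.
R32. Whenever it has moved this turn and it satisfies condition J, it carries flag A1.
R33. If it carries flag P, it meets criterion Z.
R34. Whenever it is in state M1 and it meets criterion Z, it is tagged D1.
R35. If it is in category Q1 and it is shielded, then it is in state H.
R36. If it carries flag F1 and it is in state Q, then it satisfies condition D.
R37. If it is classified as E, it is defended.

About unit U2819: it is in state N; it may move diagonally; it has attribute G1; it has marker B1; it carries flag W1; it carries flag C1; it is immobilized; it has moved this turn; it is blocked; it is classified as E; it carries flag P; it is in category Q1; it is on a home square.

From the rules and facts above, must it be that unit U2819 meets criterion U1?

No

Forward chaining from the given facts derives: carries flag T, carries flag F1, is in state K1, is in state H, is classified as H1, meets criterion Z, is defended, is royal, is in state G, controls the center, satisfies condition F, has marker L, is in check, meets criterion A, meets criterion C.
Rules concluding "it meets criterion U1": R11 needs "it can capture"; R26 needs "it is removed" — none of these are established.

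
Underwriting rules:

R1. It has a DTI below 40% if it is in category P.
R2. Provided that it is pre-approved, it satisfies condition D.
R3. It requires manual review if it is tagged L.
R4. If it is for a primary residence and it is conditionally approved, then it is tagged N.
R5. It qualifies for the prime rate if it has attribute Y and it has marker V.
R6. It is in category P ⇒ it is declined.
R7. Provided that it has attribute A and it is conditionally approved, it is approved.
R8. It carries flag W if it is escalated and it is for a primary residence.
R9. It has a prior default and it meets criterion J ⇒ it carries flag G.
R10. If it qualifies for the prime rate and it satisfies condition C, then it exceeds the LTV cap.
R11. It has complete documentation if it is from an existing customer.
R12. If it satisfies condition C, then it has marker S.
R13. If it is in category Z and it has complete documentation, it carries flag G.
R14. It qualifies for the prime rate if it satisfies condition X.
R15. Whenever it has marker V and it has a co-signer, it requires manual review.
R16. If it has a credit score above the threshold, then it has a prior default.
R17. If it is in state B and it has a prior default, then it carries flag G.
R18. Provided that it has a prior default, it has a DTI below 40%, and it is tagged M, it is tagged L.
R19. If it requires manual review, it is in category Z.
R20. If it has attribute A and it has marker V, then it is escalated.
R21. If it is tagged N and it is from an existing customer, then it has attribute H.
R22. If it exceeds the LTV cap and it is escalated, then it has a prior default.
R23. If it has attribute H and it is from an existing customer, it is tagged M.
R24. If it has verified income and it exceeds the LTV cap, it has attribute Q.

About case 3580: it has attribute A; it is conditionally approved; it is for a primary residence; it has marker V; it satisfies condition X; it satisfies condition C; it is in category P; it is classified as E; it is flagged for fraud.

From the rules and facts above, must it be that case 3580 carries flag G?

Forward chaining from the given facts derives: has a DTI below 40%, is tagged N, is declined, is approved, has marker S, qualifies for the prime rate, is escalated, carries flag W, exceeds the LTV cap, has a prior default.
Rules concluding "it carries flag G": R9 needs "it meets criterion J"; R13 needs "it is in category Z"; R17 needs "it is in state B" — none of these are established.

No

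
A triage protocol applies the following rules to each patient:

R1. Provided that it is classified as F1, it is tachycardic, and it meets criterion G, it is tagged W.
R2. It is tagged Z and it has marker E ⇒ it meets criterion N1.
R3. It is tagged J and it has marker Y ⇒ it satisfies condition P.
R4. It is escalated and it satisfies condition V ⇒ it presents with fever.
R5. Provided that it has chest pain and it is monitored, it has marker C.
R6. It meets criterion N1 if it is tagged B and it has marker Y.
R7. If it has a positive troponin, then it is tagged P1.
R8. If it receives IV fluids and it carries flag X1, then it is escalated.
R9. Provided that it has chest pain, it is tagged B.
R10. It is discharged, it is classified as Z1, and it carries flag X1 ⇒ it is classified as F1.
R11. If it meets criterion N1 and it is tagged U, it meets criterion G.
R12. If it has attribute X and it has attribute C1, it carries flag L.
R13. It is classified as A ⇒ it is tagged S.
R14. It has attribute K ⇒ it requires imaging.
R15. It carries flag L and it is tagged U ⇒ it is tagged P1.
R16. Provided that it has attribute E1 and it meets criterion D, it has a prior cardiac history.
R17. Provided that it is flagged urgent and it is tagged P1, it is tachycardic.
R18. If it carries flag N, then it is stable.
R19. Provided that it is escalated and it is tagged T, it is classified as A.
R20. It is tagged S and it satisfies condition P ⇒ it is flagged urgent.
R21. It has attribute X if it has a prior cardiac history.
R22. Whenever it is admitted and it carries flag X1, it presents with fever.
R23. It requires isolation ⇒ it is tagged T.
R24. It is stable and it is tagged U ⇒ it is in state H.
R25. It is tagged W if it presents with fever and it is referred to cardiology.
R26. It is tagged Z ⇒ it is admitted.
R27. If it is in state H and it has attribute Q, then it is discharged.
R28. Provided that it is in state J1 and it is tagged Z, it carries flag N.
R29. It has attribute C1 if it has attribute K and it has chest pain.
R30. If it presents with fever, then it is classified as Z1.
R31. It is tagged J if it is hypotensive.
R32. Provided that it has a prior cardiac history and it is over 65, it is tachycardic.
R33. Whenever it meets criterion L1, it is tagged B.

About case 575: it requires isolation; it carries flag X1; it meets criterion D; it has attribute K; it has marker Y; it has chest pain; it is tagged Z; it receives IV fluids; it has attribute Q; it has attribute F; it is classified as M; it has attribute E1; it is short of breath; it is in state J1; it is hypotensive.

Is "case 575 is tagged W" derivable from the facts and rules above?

No

Forward chaining from the given facts derives: is escalated, is tagged B, requires imaging, has a prior cardiac history, has attribute X, is tagged T, is admitted, carries flag N, has attribute C1, is tagged J, satisfies condition P, meets criterion N1, carries flag L, is stable, is classified as A, presents with fever, is classified as Z1, is tagged S, is flagged urgent.
Rules concluding "it is tagged W": R1 needs "it is classified as F1"; R25 needs "it is referred to cardiology" — none of these are established.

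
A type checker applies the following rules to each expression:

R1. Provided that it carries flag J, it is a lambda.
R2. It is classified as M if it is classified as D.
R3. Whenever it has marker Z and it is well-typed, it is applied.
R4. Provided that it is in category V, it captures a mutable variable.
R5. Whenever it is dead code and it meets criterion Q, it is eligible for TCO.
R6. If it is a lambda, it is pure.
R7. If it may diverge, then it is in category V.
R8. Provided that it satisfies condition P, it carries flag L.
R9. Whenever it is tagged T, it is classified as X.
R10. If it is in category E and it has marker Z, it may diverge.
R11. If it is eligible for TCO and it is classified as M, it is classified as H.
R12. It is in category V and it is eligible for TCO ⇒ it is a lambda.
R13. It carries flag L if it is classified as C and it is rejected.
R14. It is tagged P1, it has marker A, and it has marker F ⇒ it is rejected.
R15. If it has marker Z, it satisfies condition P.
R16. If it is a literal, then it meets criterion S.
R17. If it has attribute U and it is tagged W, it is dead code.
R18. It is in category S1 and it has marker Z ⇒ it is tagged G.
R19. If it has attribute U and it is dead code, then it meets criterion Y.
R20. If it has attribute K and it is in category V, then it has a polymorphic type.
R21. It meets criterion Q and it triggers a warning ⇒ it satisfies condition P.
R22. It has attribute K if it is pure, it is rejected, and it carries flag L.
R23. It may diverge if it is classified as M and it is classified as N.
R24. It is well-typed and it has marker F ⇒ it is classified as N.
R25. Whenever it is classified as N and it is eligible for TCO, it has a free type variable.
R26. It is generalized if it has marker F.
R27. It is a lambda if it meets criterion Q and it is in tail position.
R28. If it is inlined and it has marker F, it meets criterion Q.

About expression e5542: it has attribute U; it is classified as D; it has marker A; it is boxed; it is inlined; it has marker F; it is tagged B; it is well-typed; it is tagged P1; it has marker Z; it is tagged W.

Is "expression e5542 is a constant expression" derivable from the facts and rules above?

No

Forward chaining from the given facts derives: is classified as M, is applied, is rejected, satisfies condition P, is dead code, meets criterion Y, is classified as N, is generalized, meets criterion Q, is eligible for TCO, carries flag L, is classified as H, may diverge, has a free type variable, is in category V, is a lambda, captures a mutable variable, is pure, has attribute K, has a polymorphic type.
No rule has "it is a constant expression" as its conclusion, and it is not among the given facts.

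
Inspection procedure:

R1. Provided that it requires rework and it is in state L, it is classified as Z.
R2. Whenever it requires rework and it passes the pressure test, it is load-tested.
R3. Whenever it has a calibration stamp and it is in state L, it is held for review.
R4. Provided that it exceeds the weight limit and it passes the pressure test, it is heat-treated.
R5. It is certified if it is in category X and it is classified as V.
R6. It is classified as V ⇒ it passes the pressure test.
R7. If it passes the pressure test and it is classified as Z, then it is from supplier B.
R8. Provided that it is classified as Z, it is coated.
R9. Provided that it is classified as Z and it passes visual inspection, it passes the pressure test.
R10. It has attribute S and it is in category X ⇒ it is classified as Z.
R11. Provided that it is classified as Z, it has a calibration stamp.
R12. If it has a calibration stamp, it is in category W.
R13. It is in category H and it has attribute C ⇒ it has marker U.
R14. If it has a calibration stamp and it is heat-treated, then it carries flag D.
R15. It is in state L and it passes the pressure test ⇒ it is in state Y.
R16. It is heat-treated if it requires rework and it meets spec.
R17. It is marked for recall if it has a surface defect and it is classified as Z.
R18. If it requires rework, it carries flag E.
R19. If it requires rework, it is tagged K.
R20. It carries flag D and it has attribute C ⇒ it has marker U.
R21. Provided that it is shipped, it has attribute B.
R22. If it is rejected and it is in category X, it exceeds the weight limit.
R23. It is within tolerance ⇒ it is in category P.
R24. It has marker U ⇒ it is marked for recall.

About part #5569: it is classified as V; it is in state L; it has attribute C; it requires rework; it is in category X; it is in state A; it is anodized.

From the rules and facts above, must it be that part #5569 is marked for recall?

Forward chaining from the given facts derives: is classified as Z, is certified, passes the pressure test, is from supplier B, is coated, has a calibration stamp, is in category W, is in state Y, carries flag E, is tagged K, is load-tested, is held for review.
Rules concluding "it is marked for recall": R17 needs "it has a surface defect"; R24 needs "it has marker U" — none of these are established.

No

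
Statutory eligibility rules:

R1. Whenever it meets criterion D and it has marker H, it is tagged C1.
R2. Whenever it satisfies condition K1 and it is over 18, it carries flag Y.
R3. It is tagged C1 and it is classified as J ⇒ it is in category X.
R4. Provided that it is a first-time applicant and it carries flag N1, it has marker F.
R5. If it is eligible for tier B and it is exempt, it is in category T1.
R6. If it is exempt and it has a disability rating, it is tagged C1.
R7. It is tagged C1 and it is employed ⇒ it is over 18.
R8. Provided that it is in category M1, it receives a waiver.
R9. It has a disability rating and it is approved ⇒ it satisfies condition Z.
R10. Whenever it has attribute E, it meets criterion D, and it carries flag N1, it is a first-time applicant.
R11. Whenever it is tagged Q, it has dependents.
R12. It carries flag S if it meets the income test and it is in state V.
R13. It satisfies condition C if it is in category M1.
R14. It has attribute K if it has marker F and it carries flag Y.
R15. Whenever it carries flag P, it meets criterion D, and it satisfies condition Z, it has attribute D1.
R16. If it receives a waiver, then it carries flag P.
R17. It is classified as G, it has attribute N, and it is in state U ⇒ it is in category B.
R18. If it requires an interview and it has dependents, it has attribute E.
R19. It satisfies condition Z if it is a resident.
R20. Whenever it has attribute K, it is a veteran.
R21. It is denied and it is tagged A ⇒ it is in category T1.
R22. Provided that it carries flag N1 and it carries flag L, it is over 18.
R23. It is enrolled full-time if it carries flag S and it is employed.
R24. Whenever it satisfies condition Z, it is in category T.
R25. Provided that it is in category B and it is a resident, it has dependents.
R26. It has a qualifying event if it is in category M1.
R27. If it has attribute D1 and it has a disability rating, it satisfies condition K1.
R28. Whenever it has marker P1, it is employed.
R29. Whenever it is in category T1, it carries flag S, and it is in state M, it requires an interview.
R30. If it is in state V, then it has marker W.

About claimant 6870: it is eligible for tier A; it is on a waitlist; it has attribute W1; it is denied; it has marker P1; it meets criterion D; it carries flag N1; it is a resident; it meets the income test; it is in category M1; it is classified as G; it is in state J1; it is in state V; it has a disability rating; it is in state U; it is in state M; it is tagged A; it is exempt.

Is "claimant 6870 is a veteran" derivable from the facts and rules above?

Forward chaining from the given facts derives: is tagged C1, receives a waiver, carries flag S, satisfies condition C, carries flag P, satisfies condition Z, is in category T1, is in category T, has a qualifying event, is employed, requires an interview, has marker W, is over 18, has attribute D1, is enrolled full-time, satisfies condition K1, carries flag Y.
The only rule concluding "it is a veteran" is R20, which needs "it has attribute K"; that is never established.

No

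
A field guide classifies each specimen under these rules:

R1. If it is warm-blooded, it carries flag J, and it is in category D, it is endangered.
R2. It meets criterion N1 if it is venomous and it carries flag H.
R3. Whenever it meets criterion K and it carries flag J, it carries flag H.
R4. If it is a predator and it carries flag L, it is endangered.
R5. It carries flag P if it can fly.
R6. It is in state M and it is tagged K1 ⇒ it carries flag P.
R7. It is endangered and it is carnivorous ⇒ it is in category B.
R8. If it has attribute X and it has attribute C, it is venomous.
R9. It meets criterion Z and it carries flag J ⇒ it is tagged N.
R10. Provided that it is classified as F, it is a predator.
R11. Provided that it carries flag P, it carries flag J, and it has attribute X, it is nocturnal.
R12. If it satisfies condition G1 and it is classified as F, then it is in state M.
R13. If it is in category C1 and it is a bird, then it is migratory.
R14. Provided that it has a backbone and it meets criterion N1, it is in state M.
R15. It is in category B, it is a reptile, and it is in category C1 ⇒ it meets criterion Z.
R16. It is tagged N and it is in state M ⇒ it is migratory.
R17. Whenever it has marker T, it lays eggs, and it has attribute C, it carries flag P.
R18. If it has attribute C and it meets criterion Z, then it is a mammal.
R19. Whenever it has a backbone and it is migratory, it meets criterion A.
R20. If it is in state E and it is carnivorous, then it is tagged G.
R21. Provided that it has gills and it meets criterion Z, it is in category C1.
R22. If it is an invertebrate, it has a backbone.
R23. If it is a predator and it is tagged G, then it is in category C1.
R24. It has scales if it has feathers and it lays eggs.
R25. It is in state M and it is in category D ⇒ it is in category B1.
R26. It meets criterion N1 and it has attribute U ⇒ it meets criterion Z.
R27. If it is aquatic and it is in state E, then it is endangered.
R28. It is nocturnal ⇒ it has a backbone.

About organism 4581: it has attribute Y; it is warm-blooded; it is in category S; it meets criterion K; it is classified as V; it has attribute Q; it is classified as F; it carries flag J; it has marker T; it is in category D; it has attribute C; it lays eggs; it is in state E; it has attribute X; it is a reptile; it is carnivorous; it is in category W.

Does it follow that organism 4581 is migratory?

By R1 (it is warm-blooded, it carries flag J, it is in category D): it is endangered.
By R3 (it meets criterion K, it carries flag J): it carries flag H.
By R7 (it is endangered, it is carnivorous): it is in category B.
By R8 (it has attribute X, it has attribute C): it is venomous.
By R10 (it is classified as F): it is a predator.
By R17 (it has marker T, it lays eggs, it has attribute C): it carries flag P.
By R20 (it is in state E, it is carnivorous): it is tagged G.
By R23 (it is a predator, it is tagged G): it is in category C1.
By R2 (it is venomous, it carries flag H): it meets criterion N1.
By R11 (it carries flag P, it carries flag J, it has attribute X): it is nocturnal.
By R15 (it is in category B, it is a reptile, it is in category C1): it meets criterion Z.
By R28 (it is nocturnal): it has a backbone.
By R9 (it meets criterion Z, it carries flag J): it is tagged N.
By R14 (it has a backbone, it meets criterion N1): it is in state M.
By R16 (it is tagged N, it is in state M): it is migratory.

Yes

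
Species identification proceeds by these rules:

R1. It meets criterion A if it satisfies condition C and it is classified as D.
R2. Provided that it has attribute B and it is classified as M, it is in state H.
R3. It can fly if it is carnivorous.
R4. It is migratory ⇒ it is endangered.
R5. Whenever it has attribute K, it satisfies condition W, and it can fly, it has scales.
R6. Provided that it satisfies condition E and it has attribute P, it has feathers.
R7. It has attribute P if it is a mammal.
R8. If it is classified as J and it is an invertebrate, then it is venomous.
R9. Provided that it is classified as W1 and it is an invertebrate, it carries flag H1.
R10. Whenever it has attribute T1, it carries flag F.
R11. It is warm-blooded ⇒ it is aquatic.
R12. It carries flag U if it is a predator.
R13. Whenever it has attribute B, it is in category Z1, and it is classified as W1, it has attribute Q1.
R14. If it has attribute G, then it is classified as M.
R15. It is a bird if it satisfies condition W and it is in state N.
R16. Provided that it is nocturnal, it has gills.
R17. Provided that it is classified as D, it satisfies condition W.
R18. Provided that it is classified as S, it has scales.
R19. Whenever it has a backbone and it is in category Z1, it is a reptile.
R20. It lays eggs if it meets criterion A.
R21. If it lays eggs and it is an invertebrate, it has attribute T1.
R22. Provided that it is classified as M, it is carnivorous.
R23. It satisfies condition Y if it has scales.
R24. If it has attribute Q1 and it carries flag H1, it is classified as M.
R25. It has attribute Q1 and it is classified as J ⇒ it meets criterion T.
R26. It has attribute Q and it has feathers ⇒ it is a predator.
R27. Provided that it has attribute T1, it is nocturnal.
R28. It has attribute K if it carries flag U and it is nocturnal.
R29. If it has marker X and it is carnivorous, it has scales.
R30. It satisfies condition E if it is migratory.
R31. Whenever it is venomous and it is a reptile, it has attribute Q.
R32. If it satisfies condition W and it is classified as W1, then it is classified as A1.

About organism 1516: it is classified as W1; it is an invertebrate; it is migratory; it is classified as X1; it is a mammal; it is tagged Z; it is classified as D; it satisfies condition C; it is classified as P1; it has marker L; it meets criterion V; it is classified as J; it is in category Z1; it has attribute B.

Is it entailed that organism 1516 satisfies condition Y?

No

Forward chaining from the given facts derives: meets criterion A, is endangered, has attribute P, is venomous, carries flag H1, has attribute Q1, satisfies condition W, lays eggs, has attribute T1, is classified as M, meets criterion T, is nocturnal, satisfies condition E, is classified as A1, is in state H, has feathers, carries flag F, has gills, is carnivorous, can fly.
The only rule concluding "it satisfies condition Y" is R23, which needs "it has scales"; that is never established.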